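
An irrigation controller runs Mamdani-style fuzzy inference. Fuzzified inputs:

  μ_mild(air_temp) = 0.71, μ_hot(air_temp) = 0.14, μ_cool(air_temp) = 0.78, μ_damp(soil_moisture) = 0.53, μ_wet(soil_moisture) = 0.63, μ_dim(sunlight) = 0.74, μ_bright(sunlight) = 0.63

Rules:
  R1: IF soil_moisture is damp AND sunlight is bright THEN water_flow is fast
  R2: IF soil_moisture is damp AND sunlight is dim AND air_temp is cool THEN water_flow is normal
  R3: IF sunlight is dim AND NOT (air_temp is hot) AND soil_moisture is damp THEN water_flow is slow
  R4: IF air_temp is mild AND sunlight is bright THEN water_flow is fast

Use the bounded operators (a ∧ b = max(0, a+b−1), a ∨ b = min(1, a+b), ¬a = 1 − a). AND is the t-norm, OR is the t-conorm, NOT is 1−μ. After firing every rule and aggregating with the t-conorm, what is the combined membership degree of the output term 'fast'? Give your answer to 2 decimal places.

0.50

R1: damp=0.53, bright=0.63; AND[max(0, a+b−1)] → w = 0.16
R2: damp=0.53, dim=0.74, cool=0.78; AND[max(0, a+b−1)] → w = 0.05
R3: dim=0.74, ¬hot=1−0.14=0.86, damp=0.53; AND[max(0, a+b−1)] → w = 0.13
R4: mild=0.71, bright=0.63; AND[max(0, a+b−1)] → w = 0.34
Rules with consequent 'fast': {R1, R4} → strengths 0.16, 0.34
Aggregate via t-conorm [min(1, a+b)]: 0.50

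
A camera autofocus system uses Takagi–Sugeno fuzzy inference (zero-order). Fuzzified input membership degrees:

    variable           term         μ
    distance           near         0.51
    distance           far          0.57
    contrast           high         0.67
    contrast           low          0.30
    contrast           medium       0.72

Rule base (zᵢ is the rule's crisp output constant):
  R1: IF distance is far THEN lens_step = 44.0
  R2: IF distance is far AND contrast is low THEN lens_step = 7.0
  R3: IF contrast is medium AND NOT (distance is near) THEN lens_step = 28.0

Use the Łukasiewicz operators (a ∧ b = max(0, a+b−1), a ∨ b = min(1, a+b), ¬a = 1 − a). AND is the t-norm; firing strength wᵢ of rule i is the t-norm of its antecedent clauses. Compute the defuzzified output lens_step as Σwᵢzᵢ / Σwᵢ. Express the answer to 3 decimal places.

39.692

R1 (z=44.0): far=0.57 → w = 0.57
R2 (z=7.0): far=0.57, low=0.30; AND[max(0, a+b−1)] → w = 0.00
R3 (z=28.0): medium=0.72, ¬near=1−0.51=0.49; AND[max(0, a+b−1)] → w = 0.21
Weighted average = (0.57·44.0 + 0.00·7.0 + 0.21·28.0) / (0.57 + 0.00 + 0.21)
  = 30.9600 / 0.7800 = 39.692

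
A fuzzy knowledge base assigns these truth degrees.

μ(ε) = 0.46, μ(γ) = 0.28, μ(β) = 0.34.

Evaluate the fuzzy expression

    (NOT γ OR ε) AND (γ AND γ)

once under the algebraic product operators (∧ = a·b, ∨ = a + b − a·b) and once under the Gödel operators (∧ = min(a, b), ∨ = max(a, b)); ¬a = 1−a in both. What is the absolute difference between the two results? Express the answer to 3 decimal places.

0.213

Under algebraic product:
  NOT γ = 1 − 0.2800 = 0.7200
  NOT γ OR ε = a + b − a·b on (0.7200, 0.4600) = 0.8488
  γ AND γ = a·b on (0.2800, 0.2800) = 0.0784
  (NOT γ OR ε) AND (γ AND γ) = a·b on (0.8488, 0.0784) = 0.0665
  → value = 0.0665
Under Gödel:
  NOT γ = 1 − 0.28 = 0.72
  NOT γ OR ε = max(a, b) on (0.72, 0.46) = 0.72
  γ AND γ = min(a, b) on (0.28, 0.28) = 0.28
  (NOT γ OR ε) AND (γ AND γ) = min(a, b) on (0.72, 0.28) = 0.28
  → value = 0.2800
|0.0665 − 0.2800| = 0.213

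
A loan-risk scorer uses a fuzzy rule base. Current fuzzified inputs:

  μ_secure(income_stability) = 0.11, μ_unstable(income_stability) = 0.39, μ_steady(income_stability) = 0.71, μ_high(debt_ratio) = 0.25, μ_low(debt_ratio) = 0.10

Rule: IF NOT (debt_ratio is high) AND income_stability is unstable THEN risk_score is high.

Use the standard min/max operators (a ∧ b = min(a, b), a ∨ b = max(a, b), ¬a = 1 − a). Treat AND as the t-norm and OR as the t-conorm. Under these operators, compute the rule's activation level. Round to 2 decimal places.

firing strength: ¬high=1−0.25=0.75, unstable=0.39; AND[min(a, b)] → w = 0.39

0.39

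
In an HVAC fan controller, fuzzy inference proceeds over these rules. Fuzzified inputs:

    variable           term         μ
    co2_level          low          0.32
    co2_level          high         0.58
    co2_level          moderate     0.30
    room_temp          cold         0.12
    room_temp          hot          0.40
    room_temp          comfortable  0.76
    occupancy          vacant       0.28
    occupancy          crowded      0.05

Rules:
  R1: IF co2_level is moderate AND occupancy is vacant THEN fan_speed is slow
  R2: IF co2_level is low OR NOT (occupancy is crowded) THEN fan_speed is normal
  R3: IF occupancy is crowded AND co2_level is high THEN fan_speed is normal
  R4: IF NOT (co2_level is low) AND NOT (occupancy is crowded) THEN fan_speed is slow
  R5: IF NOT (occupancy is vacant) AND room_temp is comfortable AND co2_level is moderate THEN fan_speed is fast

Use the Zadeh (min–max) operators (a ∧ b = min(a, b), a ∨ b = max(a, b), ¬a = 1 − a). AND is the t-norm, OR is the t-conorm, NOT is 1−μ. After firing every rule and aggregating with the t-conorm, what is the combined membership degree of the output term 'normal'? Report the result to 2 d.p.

0.95

R1: moderate=0.30, vacant=0.28; AND[min(a, b)] → w = 0.28
R2: low=0.32, ¬crowded=1−0.05=0.95; OR[max(a, b)] → w = 0.95
R3: crowded=0.05, high=0.58; AND[min(a, b)] → w = 0.05
R4: ¬low=1−0.32=0.68, ¬crowded=1−0.05=0.95; AND[min(a, b)] → w = 0.68
R5: ¬vacant=1−0.28=0.72, comfortable=0.76, moderate=0.30; AND[min(a, b)] → w = 0.30
Rules with consequent 'normal': {R2, R3} → strengths 0.95, 0.05
Aggregate via t-conorm [max(a, b)]: 0.95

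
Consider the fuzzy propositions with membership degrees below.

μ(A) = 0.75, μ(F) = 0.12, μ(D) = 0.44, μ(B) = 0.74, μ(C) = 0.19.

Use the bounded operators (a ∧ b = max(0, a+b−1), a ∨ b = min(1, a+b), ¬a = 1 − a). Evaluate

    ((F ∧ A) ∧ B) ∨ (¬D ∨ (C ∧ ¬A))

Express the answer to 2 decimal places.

0.56

F ∧ A = max(0, a+b−1) on (0.12, 0.75) = 0.00
(F ∧ A) ∧ B = max(0, a+b−1) on (0.00, 0.74) = 0.00
¬D = 1 − 0.44 = 0.56
¬A = 1 − 0.75 = 0.25
C ∧ ¬A = max(0, a+b−1) on (0.19, 0.25) = 0.00
¬D ∨ (C ∧ ¬A) = min(1, a+b) on (0.56, 0.00) = 0.56
((F ∧ A) ∧ B) ∨ (¬D ∨ (C ∧ ¬A)) = min(1, a+b) on (0.00, 0.56) = 0.56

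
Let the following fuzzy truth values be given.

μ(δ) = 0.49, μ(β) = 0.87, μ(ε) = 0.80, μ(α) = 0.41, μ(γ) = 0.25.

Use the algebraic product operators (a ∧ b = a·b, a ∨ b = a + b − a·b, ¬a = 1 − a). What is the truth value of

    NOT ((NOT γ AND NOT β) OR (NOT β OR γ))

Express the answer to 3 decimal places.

NOT γ = 1 − 0.2500 = 0.7500
NOT β = 1 − 0.8700 = 0.1300
NOT γ AND NOT β = a·b on (0.7500, 0.1300) = 0.0975
NOT β = 1 − 0.8700 = 0.1300
NOT β OR γ = a + b − a·b on (0.1300, 0.2500) = 0.3475
(NOT γ AND NOT β) OR (NOT β OR γ) = a + b − a·b on (0.0975, 0.3475) = 0.4111
NOT ((NOT γ AND NOT β) OR (NOT β OR γ)) = 1 − 0.4111 = 0.5889

0.589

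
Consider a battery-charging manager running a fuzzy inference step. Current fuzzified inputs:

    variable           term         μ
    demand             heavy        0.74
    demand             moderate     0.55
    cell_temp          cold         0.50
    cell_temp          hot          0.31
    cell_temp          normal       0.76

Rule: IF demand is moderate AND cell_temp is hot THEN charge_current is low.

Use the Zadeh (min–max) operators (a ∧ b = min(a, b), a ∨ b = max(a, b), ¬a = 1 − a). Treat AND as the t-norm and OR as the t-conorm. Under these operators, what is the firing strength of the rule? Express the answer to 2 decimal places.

0.31

firing strength: moderate=0.55, hot=0.31; AND[min(a, b)] → w = 0.31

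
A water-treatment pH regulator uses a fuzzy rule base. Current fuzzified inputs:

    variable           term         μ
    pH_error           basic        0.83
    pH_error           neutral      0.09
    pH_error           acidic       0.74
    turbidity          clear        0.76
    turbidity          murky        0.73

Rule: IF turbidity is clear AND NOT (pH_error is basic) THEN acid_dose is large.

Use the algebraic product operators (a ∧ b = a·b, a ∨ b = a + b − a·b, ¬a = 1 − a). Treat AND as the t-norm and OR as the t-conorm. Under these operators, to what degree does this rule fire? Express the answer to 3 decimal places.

0.129

firing strength: clear=0.76, ¬basic=1−0.83=0.17; AND[a·b] → w = 0.1292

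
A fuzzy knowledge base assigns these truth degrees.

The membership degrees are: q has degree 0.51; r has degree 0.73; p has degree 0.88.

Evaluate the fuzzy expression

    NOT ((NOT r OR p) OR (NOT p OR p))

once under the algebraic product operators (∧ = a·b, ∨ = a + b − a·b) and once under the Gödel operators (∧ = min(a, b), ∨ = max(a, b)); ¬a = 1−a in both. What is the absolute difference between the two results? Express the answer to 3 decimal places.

Under algebraic product:
  NOT r = 1 − 0.7300 = 0.2700
  NOT r OR p = a + b − a·b on (0.2700, 0.8800) = 0.9124
  NOT p = 1 − 0.8800 = 0.1200
  NOT p OR p = a + b − a·b on (0.1200, 0.8800) = 0.8944
  (NOT r OR p) OR (NOT p OR p) = a + b − a·b on (0.9124, 0.8944) = 0.9907
  NOT ((NOT r OR p) OR (NOT p OR p)) = 1 − 0.9907 = 0.0093
  → value = 0.0093
Under Gödel:
  NOT r = 1 − 0.73 = 0.27
  NOT r OR p = max(a, b) on (0.27, 0.88) = 0.88
  NOT p = 1 − 0.88 = 0.12
  NOT p OR p = max(a, b) on (0.12, 0.88) = 0.88
  (NOT r OR p) OR (NOT p OR p) = max(a, b) on (0.88, 0.88) = 0.88
  NOT ((NOT r OR p) OR (NOT p OR p)) = 1 − 0.88 = 0.12
  → value = 0.1200
|0.0093 − 0.1200| = 0.111

0.111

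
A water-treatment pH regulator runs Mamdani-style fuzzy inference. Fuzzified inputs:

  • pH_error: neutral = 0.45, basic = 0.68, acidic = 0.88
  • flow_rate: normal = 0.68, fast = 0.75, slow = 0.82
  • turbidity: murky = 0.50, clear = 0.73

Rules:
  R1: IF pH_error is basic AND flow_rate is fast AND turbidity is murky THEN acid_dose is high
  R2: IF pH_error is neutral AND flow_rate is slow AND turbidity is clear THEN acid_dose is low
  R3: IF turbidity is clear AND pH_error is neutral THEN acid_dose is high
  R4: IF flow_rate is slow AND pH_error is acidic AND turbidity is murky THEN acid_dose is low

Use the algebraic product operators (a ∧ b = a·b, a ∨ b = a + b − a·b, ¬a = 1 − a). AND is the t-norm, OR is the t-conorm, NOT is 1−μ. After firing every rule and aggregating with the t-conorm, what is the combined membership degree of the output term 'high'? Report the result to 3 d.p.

0.500

R1: basic=0.68, fast=0.75, murky=0.50; AND[a·b] → w = 0.2550
R2: neutral=0.45, slow=0.82, clear=0.73; AND[a·b] → w = 0.2694
R3: clear=0.73, neutral=0.45; AND[a·b] → w = 0.3285
R4: slow=0.82, acidic=0.88, murky=0.50; AND[a·b] → w = 0.3608
Rules with consequent 'high': {R1, R3} → strengths 0.2550, 0.3285
Aggregate via t-conorm [a + b − a·b]: 0.4997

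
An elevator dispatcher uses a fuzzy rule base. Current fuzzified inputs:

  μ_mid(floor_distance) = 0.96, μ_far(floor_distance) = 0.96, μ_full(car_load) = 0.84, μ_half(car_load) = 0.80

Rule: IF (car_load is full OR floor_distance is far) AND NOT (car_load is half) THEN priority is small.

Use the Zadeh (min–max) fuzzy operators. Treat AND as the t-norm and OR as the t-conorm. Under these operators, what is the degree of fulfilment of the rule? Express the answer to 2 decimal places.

firing strength: (full=0.84 OR far=0.96) = 0.96; AND[min(a, b)] with ¬half=1−0.80=0.20 → w = 0.20

0.20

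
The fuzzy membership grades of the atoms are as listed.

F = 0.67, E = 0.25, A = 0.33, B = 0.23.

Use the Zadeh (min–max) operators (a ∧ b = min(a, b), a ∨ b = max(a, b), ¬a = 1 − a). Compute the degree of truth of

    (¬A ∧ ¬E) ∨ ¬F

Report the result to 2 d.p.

¬A = 1 − 0.33 = 0.67
¬E = 1 − 0.25 = 0.75
¬A ∧ ¬E = min(a, b) on (0.67, 0.75) = 0.67
¬F = 1 − 0.67 = 0.33
(¬A ∧ ¬E) ∨ ¬F = max(a, b) on (0.67, 0.33) = 0.67

0.67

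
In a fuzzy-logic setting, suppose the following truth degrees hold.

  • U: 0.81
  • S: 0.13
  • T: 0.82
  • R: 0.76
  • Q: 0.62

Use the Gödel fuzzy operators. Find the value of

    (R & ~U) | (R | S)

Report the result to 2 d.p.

0.76

~U = 1 − 0.81 = 0.19
R & ~U = min(a, b) on (0.76, 0.19) = 0.19
R | S = max(a, b) on (0.76, 0.13) = 0.76
(R & ~U) | (R | S) = max(a, b) on (0.19, 0.76) = 0.76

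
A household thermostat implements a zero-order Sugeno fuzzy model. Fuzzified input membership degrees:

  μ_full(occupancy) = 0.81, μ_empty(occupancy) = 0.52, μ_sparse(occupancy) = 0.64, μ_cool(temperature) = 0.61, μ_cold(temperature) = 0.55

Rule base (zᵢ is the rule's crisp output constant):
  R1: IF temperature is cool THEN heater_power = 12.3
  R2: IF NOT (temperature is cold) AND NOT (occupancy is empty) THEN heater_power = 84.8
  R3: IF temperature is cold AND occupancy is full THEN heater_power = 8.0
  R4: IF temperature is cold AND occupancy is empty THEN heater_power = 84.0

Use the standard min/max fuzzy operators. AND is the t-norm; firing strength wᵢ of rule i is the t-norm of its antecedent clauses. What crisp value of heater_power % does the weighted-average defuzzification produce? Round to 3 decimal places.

R1 (z=12.3): cool=0.61 → w = 0.61
R2 (z=84.8): ¬cold=1−0.55=0.45, ¬empty=1−0.52=0.48; AND[min(a, b)] → w = 0.45
R3 (z=8.0): cold=0.55, full=0.81; AND[min(a, b)] → w = 0.55
R4 (z=84.0): cold=0.55, empty=0.52; AND[min(a, b)] → w = 0.52
Weighted average = (0.61·12.3 + 0.45·84.8 + 0.55·8.0 + 0.52·84.0) / (0.61 + 0.45 + 0.55 + 0.52)
  = 93.7430 / 2.1300 = 44.011

44.011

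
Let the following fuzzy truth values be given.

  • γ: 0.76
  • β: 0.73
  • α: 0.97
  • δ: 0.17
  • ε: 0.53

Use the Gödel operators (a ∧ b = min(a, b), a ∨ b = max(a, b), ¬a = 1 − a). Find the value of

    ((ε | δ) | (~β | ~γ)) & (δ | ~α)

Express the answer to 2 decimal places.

0.17

ε | δ = max(a, b) on (0.53, 0.17) = 0.53
~β = 1 − 0.73 = 0.27
~γ = 1 − 0.76 = 0.24
~β | ~γ = max(a, b) on (0.27, 0.24) = 0.27
(ε | δ) | (~β | ~γ) = max(a, b) on (0.53, 0.27) = 0.53
~α = 1 − 0.97 = 0.03
δ | ~α = max(a, b) on (0.17, 0.03) = 0.17
((ε | δ) | (~β | ~γ)) & (δ | ~α) = min(a, b) on (0.53, 0.17) = 0.17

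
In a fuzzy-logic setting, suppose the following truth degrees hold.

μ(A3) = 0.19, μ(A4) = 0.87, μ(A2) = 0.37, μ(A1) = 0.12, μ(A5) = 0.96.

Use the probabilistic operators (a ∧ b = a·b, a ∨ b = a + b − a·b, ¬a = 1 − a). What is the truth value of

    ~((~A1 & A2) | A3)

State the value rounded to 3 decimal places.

~A1 = 1 − 0.1200 = 0.8800
~A1 & A2 = a·b on (0.8800, 0.3700) = 0.3256
(~A1 & A2) | A3 = a + b − a·b on (0.3256, 0.1900) = 0.4537
~((~A1 & A2) | A3) = 1 − 0.4537 = 0.5463

0.546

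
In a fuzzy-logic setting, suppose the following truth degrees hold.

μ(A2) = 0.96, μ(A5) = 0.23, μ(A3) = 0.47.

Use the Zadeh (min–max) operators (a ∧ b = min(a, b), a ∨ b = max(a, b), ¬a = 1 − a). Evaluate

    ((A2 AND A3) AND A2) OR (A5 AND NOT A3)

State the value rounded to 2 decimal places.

0.47

A2 AND A3 = min(a, b) on (0.96, 0.47) = 0.47
(A2 AND A3) AND A2 = min(a, b) on (0.47, 0.96) = 0.47
NOT A3 = 1 − 0.47 = 0.53
A5 AND NOT A3 = min(a, b) on (0.23, 0.53) = 0.23
((A2 AND A3) AND A2) OR (A5 AND NOT A3) = max(a, b) on (0.47, 0.23) = 0.47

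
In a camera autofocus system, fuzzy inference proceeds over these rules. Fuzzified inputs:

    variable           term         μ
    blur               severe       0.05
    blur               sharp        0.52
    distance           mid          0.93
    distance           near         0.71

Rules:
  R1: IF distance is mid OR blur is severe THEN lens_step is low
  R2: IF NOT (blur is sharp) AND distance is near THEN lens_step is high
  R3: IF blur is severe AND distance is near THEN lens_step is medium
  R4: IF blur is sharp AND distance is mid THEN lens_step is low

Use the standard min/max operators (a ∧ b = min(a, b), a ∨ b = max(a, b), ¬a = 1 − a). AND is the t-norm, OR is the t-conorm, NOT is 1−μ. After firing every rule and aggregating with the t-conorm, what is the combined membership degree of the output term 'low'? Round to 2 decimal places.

R1: mid=0.93, severe=0.05; OR[max(a, b)] → w = 0.93
R2: ¬sharp=1−0.52=0.48, near=0.71; AND[min(a, b)] → w = 0.48
R3: severe=0.05, near=0.71; AND[min(a, b)] → w = 0.05
R4: sharp=0.52, mid=0.93; AND[min(a, b)] → w = 0.52
Rules with consequent 'low': {R1, R4} → strengths 0.93, 0.52
Aggregate via t-conorm [max(a, b)]: 0.93

0.93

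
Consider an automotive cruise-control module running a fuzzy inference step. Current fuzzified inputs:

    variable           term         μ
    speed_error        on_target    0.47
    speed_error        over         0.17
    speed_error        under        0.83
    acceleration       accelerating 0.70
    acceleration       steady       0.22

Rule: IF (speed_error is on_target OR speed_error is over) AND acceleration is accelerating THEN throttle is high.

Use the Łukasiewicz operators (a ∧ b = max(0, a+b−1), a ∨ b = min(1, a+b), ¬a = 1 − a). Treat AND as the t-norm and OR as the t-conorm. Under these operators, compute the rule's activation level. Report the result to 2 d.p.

0.34

firing strength: (on_target=0.47 OR over=0.17) = 0.64; AND[max(0, a+b−1)] with accelerating=0.70 → w = 0.34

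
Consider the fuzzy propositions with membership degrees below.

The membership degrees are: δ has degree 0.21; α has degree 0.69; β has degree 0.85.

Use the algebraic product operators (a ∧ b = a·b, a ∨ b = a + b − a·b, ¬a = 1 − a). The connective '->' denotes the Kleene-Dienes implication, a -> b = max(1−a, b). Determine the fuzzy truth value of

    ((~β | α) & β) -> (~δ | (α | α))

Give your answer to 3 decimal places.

0.980

~β = 1 − 0.8500 = 0.1500
~β | α = a + b − a·b on (0.1500, 0.6900) = 0.7365
(~β | α) & β = a·b on (0.7365, 0.8500) = 0.6260
~δ = 1 − 0.2100 = 0.7900
α | α = a + b − a·b on (0.6900, 0.6900) = 0.9039
~δ | (α | α) = a + b − a·b on (0.7900, 0.9039) = 0.9798
((~β | α) & β) -> (~δ | (α | α))  [Kleene-Dienes: max(1−a, b)] with a=0.6260, b=0.9798 → 0.9798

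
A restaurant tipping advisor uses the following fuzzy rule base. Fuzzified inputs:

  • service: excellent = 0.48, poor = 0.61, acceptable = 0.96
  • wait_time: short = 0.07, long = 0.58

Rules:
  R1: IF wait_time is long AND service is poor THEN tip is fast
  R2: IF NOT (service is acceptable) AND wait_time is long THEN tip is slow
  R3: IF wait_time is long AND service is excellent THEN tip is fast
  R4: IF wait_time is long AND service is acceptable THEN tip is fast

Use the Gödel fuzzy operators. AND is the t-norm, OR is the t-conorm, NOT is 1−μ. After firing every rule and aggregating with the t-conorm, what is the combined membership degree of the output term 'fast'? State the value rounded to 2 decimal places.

R1: long=0.58, poor=0.61; AND[min(a, b)] → w = 0.58
R2: ¬acceptable=1−0.96=0.04, long=0.58; AND[min(a, b)] → w = 0.04
R3: long=0.58, excellent=0.48; AND[min(a, b)] → w = 0.48
R4: long=0.58, acceptable=0.96; AND[min(a, b)] → w = 0.58
Rules with consequent 'fast': {R1, R3, R4} → strengths 0.58, 0.48, 0.58
Aggregate via t-conorm [max(a, b)]: 0.58

0.58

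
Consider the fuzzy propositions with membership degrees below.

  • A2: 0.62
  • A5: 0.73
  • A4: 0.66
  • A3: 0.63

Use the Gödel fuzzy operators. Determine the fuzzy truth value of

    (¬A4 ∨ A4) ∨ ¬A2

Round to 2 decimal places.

0.66

¬A4 = 1 − 0.66 = 0.34
¬A4 ∨ A4 = max(a, b) on (0.34, 0.66) = 0.66
¬A2 = 1 − 0.62 = 0.38
(¬A4 ∨ A4) ∨ ¬A2 = max(a, b) on (0.66, 0.38) = 0.66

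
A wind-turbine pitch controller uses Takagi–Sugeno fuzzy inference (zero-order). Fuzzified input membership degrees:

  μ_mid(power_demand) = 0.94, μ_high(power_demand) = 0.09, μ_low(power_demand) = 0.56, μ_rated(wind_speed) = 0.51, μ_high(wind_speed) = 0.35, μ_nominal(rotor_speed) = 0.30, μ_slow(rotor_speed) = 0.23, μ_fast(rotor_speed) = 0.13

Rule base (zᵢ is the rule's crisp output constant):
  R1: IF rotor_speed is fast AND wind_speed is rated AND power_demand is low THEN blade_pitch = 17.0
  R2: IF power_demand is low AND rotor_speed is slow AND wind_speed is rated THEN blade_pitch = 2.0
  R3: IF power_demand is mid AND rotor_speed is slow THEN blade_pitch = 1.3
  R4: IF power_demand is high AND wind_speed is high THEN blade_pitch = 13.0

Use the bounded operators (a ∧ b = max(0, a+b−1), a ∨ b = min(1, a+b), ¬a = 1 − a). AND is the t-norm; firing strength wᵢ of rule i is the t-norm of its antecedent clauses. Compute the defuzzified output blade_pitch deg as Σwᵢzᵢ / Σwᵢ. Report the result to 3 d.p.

1.300

R1 (z=17.0): fast=0.13, rated=0.51, low=0.56; AND[max(0, a+b−1)] → w = 0.00
R2 (z=2.0): low=0.56, slow=0.23, rated=0.51; AND[max(0, a+b−1)] → w = 0.00
R3 (z=1.3): mid=0.94, slow=0.23; AND[max(0, a+b−1)] → w = 0.17
R4 (z=13.0): high=0.09, high=0.35; AND[max(0, a+b−1)] → w = 0.00
Weighted average = (0.00·17.0 + 0.00·2.0 + 0.17·1.3 + 0.00·13.0) / (0.00 + 0.00 + 0.17 + 0.00)
  = 0.2210 / 0.1700 = 1.300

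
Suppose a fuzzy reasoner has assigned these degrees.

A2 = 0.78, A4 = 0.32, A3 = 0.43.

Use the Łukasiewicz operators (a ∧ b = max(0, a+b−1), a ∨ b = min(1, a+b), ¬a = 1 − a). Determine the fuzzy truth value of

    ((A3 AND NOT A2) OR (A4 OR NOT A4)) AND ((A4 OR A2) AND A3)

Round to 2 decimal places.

0.43

NOT A2 = 1 − 0.78 = 0.22
A3 AND NOT A2 = max(0, a+b−1) on (0.43, 0.22) = 0.00
NOT A4 = 1 − 0.32 = 0.68
A4 OR NOT A4 = min(1, a+b) on (0.32, 0.68) = 1.00
(A3 AND NOT A2) OR (A4 OR NOT A4) = min(1, a+b) on (0.00, 1.00) = 1.00
A4 OR A2 = min(1, a+b) on (0.32, 0.78) = 1.00
(A4 OR A2) AND A3 = max(0, a+b−1) on (1.00, 0.43) = 0.43
((A3 AND NOT A2) OR (A4 OR NOT A4)) AND ((A4 OR A2) AND A3) = max(0, a+b−1) on (1.00, 0.43) = 0.43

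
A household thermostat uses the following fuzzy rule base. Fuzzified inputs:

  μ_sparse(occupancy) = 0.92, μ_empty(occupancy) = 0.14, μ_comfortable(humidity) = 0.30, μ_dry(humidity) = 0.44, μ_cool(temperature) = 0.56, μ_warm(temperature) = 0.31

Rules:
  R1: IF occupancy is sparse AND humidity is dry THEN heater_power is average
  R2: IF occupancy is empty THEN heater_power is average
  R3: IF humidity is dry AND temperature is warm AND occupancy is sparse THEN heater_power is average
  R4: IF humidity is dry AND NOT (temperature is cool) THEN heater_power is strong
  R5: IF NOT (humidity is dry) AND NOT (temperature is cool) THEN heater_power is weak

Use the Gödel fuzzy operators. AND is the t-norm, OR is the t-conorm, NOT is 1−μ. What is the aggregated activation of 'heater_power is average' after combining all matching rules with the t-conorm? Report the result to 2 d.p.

R1: sparse=0.92, dry=0.44; AND[min(a, b)] → w = 0.44
R2: empty=0.14 → w = 0.14
R3: dry=0.44, warm=0.31, sparse=0.92; AND[min(a, b)] → w = 0.31
R4: dry=0.44, ¬cool=1−0.56=0.44; AND[min(a, b)] → w = 0.44
R5: ¬dry=1−0.44=0.56, ¬cool=1−0.56=0.44; AND[min(a, b)] → w = 0.44
Rules with consequent 'average': {R1, R2, R3} → strengths 0.44, 0.14, 0.31
Aggregate via t-conorm [max(a, b)]: 0.44

0.44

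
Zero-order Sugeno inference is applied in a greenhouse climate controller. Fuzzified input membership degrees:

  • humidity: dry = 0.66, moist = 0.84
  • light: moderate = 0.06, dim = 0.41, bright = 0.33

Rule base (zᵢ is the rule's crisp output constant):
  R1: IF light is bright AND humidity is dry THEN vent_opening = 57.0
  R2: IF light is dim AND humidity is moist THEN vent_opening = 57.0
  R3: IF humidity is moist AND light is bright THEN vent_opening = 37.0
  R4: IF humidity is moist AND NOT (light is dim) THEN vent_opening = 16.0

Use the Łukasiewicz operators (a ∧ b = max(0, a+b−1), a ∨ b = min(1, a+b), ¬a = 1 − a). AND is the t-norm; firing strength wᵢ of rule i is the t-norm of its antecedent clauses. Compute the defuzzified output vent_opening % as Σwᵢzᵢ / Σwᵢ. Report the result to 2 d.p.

32.26

R1 (z=57.0): bright=0.33, dry=0.66; AND[max(0, a+b−1)] → w = 0.00
R2 (z=57.0): dim=0.41, moist=0.84; AND[max(0, a+b−1)] → w = 0.25
R3 (z=37.0): moist=0.84, bright=0.33; AND[max(0, a+b−1)] → w = 0.17
R4 (z=16.0): moist=0.84, ¬dim=1−0.41=0.59; AND[max(0, a+b−1)] → w = 0.43
Weighted average = (0.00·57.0 + 0.25·57.0 + 0.17·37.0 + 0.43·16.0) / (0.00 + 0.25 + 0.17 + 0.43)
  = 27.4200 / 0.8500 = 32.26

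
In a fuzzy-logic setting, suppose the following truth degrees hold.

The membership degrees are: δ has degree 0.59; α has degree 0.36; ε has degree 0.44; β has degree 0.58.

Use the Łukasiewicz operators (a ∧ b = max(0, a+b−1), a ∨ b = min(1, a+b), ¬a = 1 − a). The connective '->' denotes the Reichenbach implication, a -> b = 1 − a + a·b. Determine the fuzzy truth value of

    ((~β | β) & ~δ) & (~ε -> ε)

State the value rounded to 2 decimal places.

~β = 1 − 0.58 = 0.42
~β | β = min(1, a+b) on (0.42, 0.58) = 1.00
~δ = 1 − 0.59 = 0.41
(~β | β) & ~δ = max(0, a+b−1) on (1.00, 0.41) = 0.41
~ε = 1 − 0.44 = 0.56
~ε -> ε  [Reichenbach: 1 − a + a·b] with a=0.56, b=0.44 → 0.69
((~β | β) & ~δ) & (~ε -> ε) = max(0, a+b−1) on (0.41, 0.69) = 0.10

0.10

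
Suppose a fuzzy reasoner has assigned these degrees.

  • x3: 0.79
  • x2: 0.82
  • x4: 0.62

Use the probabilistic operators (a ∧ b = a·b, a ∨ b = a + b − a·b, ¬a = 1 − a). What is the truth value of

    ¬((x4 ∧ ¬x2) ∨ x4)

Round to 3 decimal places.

¬x2 = 1 − 0.8200 = 0.1800
x4 ∧ ¬x2 = a·b on (0.6200, 0.1800) = 0.1116
(x4 ∧ ¬x2) ∨ x4 = a + b − a·b on (0.1116, 0.6200) = 0.6624
¬((x4 ∧ ¬x2) ∨ x4) = 1 − 0.6624 = 0.3376

0.338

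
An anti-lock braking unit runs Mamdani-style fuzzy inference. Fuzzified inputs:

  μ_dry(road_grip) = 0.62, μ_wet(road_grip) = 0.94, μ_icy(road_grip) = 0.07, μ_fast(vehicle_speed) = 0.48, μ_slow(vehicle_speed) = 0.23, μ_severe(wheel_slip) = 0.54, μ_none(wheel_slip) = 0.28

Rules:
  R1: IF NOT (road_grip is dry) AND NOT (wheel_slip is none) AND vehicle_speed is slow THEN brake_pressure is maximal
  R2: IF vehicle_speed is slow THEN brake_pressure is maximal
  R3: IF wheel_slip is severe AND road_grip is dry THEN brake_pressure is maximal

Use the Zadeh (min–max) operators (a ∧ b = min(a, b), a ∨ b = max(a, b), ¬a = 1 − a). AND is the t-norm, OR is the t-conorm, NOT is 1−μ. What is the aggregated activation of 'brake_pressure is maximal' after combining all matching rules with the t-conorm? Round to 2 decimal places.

R1: ¬dry=1−0.62=0.38, ¬none=1−0.28=0.72, slow=0.23; AND[min(a, b)] → w = 0.23
R2: slow=0.23 → w = 0.23
R3: severe=0.54, dry=0.62; AND[min(a, b)] → w = 0.54
Rules with consequent 'maximal': {R1, R2, R3} → strengths 0.23, 0.23, 0.54
Aggregate via t-conorm [max(a, b)]: 0.54

0.54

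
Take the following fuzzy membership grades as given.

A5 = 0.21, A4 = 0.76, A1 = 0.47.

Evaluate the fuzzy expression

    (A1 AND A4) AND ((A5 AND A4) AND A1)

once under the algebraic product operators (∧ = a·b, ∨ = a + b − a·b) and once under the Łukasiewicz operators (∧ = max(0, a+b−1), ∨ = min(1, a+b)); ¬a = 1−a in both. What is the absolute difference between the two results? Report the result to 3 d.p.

0.027

Under algebraic product:
  A1 AND A4 = a·b on (0.4700, 0.7600) = 0.3572
  A5 AND A4 = a·b on (0.2100, 0.7600) = 0.1596
  (A5 AND A4) AND A1 = a·b on (0.1596, 0.4700) = 0.0750
  (A1 AND A4) AND ((A5 AND A4) AND A1) = a·b on (0.3572, 0.0750) = 0.0268
  → value = 0.0268
Under Łukasiewicz:
  A1 AND A4 = max(0, a+b−1) on (0.47, 0.76) = 0.23
  A5 AND A4 = max(0, a+b−1) on (0.21, 0.76) = 0.00
  (A5 AND A4) AND A1 = max(0, a+b−1) on (0.00, 0.47) = 0.00
  (A1 AND A4) AND ((A5 AND A4) AND A1) = max(0, a+b−1) on (0.23, 0.00) = 0.00
  → value = 0.0000
|0.0268 − 0.0000| = 0.027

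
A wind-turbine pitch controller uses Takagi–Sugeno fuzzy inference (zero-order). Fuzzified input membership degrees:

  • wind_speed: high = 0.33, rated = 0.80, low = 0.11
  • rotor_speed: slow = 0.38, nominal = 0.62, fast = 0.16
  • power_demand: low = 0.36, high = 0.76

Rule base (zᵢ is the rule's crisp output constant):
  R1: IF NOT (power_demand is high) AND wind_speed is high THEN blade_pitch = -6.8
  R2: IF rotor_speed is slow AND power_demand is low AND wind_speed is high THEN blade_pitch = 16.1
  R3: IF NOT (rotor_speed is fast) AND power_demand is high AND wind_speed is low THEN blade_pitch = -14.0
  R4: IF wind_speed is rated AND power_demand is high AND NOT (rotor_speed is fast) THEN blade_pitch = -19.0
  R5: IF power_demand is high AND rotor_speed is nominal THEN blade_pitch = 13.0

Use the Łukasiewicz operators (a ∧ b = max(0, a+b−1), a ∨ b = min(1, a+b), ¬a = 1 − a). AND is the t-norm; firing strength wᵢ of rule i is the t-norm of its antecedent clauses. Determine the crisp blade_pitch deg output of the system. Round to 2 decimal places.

-3.41

R1 (z=-6.8): ¬high=1−0.76=0.24, high=0.33; AND[max(0, a+b−1)] → w = 0.00
R2 (z=16.1): slow=0.38, low=0.36, high=0.33; AND[max(0, a+b−1)] → w = 0.00
R3 (z=-14.0): ¬fast=1−0.16=0.84, high=0.76, low=0.11; AND[max(0, a+b−1)] → w = 0.00
R4 (z=-19.0): rated=0.80, high=0.76, ¬fast=1−0.16=0.84; AND[max(0, a+b−1)] → w = 0.40
R5 (z=13.0): high=0.76, nominal=0.62; AND[max(0, a+b−1)] → w = 0.38
Weighted average = (0.00·-6.8 + 0.00·16.1 + 0.00·-14.0 + 0.40·-19.0 + 0.38·13.0) / (0.00 + 0.00 + 0.00 + 0.40 + 0.38)
  = -2.6600 / 0.7800 = -3.41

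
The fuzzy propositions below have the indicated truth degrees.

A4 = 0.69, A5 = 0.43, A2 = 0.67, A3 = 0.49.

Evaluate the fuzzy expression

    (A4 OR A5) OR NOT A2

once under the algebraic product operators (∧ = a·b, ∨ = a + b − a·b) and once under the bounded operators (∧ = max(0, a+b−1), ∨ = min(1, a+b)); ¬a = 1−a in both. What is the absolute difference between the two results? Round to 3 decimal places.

0.118

Under algebraic product:
  A4 OR A5 = a + b − a·b on (0.6900, 0.4300) = 0.8233
  NOT A2 = 1 − 0.6700 = 0.3300
  (A4 OR A5) OR NOT A2 = a + b − a·b on (0.8233, 0.3300) = 0.8816
  → value = 0.8816
Under bounded:
  A4 OR A5 = min(1, a+b) on (0.69, 0.43) = 1.00
  NOT A2 = 1 − 0.67 = 0.33
  (A4 OR A5) OR NOT A2 = min(1, a+b) on (1.00, 0.33) = 1.00
  → value = 1.0000
|0.8816 − 1.0000| = 0.118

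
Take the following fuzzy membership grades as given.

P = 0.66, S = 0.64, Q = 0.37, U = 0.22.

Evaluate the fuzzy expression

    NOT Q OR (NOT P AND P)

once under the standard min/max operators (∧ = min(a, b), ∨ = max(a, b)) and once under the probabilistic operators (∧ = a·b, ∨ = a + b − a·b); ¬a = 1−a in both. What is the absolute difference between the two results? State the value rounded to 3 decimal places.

Under standard min/max:
  NOT Q = 1 − 0.37 = 0.63
  NOT P = 1 − 0.66 = 0.34
  NOT P AND P = min(a, b) on (0.34, 0.66) = 0.34
  NOT Q OR (NOT P AND P) = max(a, b) on (0.63, 0.34) = 0.63
  → value = 0.6300
Under probabilistic:
  NOT Q = 1 − 0.3700 = 0.6300
  NOT P = 1 − 0.6600 = 0.3400
  NOT P AND P = a·b on (0.3400, 0.6600) = 0.2244
  NOT Q OR (NOT P AND P) = a + b − a·b on (0.6300, 0.2244) = 0.7130
  → value = 0.7130
|0.6300 − 0.7130| = 0.083

0.083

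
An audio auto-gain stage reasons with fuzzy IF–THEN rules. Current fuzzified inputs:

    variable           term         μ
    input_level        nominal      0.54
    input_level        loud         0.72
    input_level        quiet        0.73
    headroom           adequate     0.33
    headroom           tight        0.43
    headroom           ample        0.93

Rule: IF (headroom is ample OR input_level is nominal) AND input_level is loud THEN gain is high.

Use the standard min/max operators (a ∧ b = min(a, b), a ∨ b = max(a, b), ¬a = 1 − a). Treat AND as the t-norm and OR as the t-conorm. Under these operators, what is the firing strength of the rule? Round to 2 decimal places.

0.72

firing strength: (ample=0.93 OR nominal=0.54) = 0.93; AND[min(a, b)] with loud=0.72 → w = 0.72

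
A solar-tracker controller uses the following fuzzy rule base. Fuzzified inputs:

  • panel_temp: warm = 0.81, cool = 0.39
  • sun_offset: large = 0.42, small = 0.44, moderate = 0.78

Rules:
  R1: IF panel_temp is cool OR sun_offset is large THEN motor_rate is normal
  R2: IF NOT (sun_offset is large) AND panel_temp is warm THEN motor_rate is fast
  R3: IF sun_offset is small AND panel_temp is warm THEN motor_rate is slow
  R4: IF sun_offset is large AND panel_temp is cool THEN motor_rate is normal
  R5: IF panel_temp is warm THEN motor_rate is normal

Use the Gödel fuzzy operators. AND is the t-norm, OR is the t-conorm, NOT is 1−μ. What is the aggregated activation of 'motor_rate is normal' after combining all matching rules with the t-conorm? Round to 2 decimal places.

R1: cool=0.39, large=0.42; OR[max(a, b)] → w = 0.42
R2: ¬large=1−0.42=0.58, warm=0.81; AND[min(a, b)] → w = 0.58
R3: small=0.44, warm=0.81; AND[min(a, b)] → w = 0.44
R4: large=0.42, cool=0.39; AND[min(a, b)] → w = 0.39
R5: warm=0.81 → w = 0.81
Rules with consequent 'normal': {R1, R4, R5} → strengths 0.42, 0.39, 0.81
Aggregate via t-conorm [max(a, b)]: 0.81

0.81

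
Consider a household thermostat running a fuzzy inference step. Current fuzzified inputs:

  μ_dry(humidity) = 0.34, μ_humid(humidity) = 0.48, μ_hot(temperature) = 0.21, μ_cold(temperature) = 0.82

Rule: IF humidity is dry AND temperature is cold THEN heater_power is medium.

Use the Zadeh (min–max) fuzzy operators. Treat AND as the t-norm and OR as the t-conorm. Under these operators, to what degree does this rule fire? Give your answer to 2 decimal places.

0.34

firing strength: dry=0.34, cold=0.82; AND[min(a, b)] → w = 0.34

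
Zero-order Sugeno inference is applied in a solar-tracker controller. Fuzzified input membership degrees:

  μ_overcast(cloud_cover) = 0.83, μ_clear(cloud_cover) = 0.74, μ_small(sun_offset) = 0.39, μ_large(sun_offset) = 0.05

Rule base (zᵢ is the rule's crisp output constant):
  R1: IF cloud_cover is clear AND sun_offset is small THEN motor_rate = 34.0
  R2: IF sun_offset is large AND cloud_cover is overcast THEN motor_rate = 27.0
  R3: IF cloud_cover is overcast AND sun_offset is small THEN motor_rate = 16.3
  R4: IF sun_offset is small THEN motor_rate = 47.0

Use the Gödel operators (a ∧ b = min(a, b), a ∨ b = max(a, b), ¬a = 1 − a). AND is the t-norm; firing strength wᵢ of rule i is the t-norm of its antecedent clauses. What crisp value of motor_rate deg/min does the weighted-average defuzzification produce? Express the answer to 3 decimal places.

R1 (z=34.0): clear=0.74, small=0.39; AND[min(a, b)] → w = 0.39
R2 (z=27.0): large=0.05, overcast=0.83; AND[min(a, b)] → w = 0.05
R3 (z=16.3): overcast=0.83, small=0.39; AND[min(a, b)] → w = 0.39
R4 (z=47.0): small=0.39 → w = 0.39
Weighted average = (0.39·34.0 + 0.05·27.0 + 0.39·16.3 + 0.39·47.0) / (0.39 + 0.05 + 0.39 + 0.39)
  = 39.2970 / 1.2200 = 32.211

32.211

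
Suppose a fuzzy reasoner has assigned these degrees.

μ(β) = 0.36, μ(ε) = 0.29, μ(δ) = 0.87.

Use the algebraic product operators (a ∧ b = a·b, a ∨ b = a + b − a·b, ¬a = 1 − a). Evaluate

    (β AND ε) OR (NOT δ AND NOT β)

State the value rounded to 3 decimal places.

β AND ε = a·b on (0.3600, 0.2900) = 0.1044
NOT δ = 1 − 0.8700 = 0.1300
NOT β = 1 − 0.3600 = 0.6400
NOT δ AND NOT β = a·b on (0.1300, 0.6400) = 0.0832
(β AND ε) OR (NOT δ AND NOT β) = a + b − a·b on (0.1044, 0.0832) = 0.1789

0.179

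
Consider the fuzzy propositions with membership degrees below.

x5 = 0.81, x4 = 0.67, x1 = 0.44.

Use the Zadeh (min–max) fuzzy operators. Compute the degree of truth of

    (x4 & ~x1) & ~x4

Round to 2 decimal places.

0.33

~x1 = 1 − 0.44 = 0.56
x4 & ~x1 = min(a, b) on (0.67, 0.56) = 0.56
~x4 = 1 − 0.67 = 0.33
(x4 & ~x1) & ~x4 = min(a, b) on (0.56, 0.33) = 0.33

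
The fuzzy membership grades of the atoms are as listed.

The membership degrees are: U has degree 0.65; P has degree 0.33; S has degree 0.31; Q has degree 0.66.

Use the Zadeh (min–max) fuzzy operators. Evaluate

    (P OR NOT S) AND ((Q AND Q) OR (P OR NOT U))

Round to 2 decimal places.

NOT S = 1 − 0.31 = 0.69
P OR NOT S = max(a, b) on (0.33, 0.69) = 0.69
Q AND Q = min(a, b) on (0.66, 0.66) = 0.66
NOT U = 1 − 0.65 = 0.35
P OR NOT U = max(a, b) on (0.33, 0.35) = 0.35
(Q AND Q) OR (P OR NOT U) = max(a, b) on (0.66, 0.35) = 0.66
(P OR NOT S) AND ((Q AND Q) OR (P OR NOT U)) = min(a, b) on (0.69, 0.66) = 0.66

0.66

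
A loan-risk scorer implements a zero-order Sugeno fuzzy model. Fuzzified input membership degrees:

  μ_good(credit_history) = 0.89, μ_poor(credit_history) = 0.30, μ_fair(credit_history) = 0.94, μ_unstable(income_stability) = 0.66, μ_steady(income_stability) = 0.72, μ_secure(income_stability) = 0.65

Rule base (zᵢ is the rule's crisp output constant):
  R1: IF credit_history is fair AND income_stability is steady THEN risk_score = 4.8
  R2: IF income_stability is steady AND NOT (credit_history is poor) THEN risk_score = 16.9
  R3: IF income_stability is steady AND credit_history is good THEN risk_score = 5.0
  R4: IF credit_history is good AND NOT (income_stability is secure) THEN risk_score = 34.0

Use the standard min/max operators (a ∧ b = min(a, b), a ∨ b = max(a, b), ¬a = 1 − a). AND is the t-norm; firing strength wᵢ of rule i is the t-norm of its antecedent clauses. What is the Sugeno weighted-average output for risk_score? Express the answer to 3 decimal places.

12.364

R1 (z=4.8): fair=0.94, steady=0.72; AND[min(a, b)] → w = 0.72
R2 (z=16.9): steady=0.72, ¬poor=1−0.30=0.70; AND[min(a, b)] → w = 0.70
R3 (z=5.0): steady=0.72, good=0.89; AND[min(a, b)] → w = 0.72
R4 (z=34.0): good=0.89, ¬secure=1−0.65=0.35; AND[min(a, b)] → w = 0.35
Weighted average = (0.72·4.8 + 0.70·16.9 + 0.72·5.0 + 0.35·34.0) / (0.72 + 0.70 + 0.72 + 0.35)
  = 30.7860 / 2.4900 = 12.364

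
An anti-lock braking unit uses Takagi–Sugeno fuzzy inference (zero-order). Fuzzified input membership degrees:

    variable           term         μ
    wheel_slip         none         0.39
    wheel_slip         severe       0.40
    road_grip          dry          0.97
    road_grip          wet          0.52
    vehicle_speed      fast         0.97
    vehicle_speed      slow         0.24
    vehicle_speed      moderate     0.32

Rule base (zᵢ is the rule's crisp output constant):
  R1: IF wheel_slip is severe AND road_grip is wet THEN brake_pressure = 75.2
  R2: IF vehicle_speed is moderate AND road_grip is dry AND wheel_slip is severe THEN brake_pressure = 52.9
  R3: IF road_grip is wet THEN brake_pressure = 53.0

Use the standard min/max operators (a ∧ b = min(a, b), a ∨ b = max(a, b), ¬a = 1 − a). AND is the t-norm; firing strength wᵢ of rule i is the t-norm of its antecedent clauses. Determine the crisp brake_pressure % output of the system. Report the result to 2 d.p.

R1 (z=75.2): severe=0.40, wet=0.52; AND[min(a, b)] → w = 0.40
R2 (z=52.9): moderate=0.32, dry=0.97, severe=0.40; AND[min(a, b)] → w = 0.32
R3 (z=53.0): wet=0.52 → w = 0.52
Weighted average = (0.40·75.2 + 0.32·52.9 + 0.52·53.0) / (0.40 + 0.32 + 0.52)
  = 74.5680 / 1.2400 = 60.14

60.14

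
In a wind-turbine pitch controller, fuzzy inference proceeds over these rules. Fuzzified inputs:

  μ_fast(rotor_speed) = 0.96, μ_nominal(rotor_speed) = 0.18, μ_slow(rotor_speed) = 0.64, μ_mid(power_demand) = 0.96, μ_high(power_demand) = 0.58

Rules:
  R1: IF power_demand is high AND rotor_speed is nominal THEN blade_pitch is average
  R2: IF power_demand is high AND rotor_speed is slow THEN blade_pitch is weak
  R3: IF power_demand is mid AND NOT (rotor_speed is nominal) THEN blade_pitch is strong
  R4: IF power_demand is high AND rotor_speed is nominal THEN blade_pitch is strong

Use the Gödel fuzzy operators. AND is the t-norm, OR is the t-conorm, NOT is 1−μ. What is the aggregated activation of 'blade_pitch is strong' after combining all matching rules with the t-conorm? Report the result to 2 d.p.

R1: high=0.58, nominal=0.18; AND[min(a, b)] → w = 0.18
R2: high=0.58, slow=0.64; AND[min(a, b)] → w = 0.58
R3: mid=0.96, ¬nominal=1−0.18=0.82; AND[min(a, b)] → w = 0.82
R4: high=0.58, nominal=0.18; AND[min(a, b)] → w = 0.18
Rules with consequent 'strong': {R3, R4} → strengths 0.82, 0.18
Aggregate via t-conorm [max(a, b)]: 0.82

0.82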